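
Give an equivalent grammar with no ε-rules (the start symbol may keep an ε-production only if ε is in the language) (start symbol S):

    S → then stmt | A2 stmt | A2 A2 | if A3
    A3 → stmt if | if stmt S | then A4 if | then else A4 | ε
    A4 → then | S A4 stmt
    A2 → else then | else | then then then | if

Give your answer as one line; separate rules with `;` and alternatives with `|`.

Nullable nonterminals: {A3}.
ε ∉ L(G), so no ε-production is kept.
Add the nullable-subset variants: S → if A3 gives if A3 | if.

S → then stmt | A2 stmt | A2 A2 | if A3 | if; A3 → stmt if | if stmt S | then A4 if | then else A4; A4 → then | S A4 stmt; A2 → else then | else | then then then | if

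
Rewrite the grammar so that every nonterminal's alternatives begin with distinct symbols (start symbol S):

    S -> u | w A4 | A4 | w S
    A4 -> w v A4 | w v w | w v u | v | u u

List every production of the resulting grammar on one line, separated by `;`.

S -> u | A4 | w S'; A4 -> v | u u | w v A4'; S' -> A4 | S; A4' -> A4 | w | u

S has alternatives sharing prefix 'w': factor to S → w S' with S' → A4 | S.
A4 has alternatives sharing prefix 'w v': factor to A4 → w v A4' with A4' → A4 | w | u.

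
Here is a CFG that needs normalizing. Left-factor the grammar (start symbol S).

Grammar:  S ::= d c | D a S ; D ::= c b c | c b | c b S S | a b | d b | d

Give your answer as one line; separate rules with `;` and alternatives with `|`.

D has alternatives sharing prefix 'c b': factor to D → c b D' with D' → c | ε | S S.
D has alternatives sharing prefix 'd': factor to D → d D'' with D'' → b | ε.

S ::= d c | D a S; D ::= a b | c b D' | d D''; D' ::= c | epsilon | S S; D'' ::= b | epsilon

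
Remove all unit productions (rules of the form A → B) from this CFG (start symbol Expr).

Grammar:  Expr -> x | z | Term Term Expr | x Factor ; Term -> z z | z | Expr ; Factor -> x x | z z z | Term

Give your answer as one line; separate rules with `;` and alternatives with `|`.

Unit pairs: Factor ⇒* {Expr, Term}; Term ⇒* {Expr}.
Replace each nonterminal's rules with the union of the non-unit rules of every nonterminal it unit-derives.

Expr -> x | z | Term Term Expr | x Factor; Term -> z z | z | x | Term Term Expr | x Factor; Factor -> z z | z | x x | z z z | x | Term Term Expr | x Factor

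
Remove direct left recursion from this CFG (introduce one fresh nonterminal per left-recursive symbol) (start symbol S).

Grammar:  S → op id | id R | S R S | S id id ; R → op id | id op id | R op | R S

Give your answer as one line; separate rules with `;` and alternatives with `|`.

S → op id S' | id R S'; R → op id R' | id op id R'; S' → R S S' | id id S' | ε; R' → op R' | S R' | ε

Directly left-recursive nonterminals: S, R.
For S: α = {R S, id id}, β = {op id, id R}. Rewrite as S → β S' and S' → α S' | ε.
For R: α = {op, S}, β = {op id, id op id}. Rewrite as R → β R' and R' → α R' | ε.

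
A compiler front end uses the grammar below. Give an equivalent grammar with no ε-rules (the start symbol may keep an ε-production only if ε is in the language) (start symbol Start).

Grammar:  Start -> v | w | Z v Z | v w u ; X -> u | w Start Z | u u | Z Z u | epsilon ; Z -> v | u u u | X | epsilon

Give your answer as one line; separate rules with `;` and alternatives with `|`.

Start -> v | w | Z v Z | Z v | v Z | v w u; X -> u | w Start Z | w Start | u u | Z Z u | Z u; Z -> v | u u u | X

Nullable nonterminals: {X, Z}.
ε ∉ L(G), so no ε-production is kept.
For each production, add variants omitting each subset of nullable occurrences: Start → Z v Z gives Z v Z | Z v | v Z. X → w Start Z gives w Start Z | w Start. X → Z Z u gives Z Z u | Z u.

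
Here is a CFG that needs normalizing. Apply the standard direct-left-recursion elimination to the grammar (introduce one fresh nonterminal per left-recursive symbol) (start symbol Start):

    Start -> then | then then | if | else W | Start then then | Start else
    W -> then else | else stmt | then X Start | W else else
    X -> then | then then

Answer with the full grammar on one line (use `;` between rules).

Start -> then Start1 | then then Start1 | if Start1 | else W Start1; W -> then else W1 | else stmt W1 | then X Start W1; X -> then | then then; Start1 -> then then Start1 | else Start1 | ε; W1 -> else else W1 | ε

Directly left-recursive nonterminals: Start, W.
For Start: α = {then then, else}, β = {then, then then, if, else W}. Rewrite as Start → β Start1 and Start1 → α Start1 | ε.
For W: α = {else else}, β = {then else, else stmt, then X Start}. Rewrite as W → β W1 and W1 → α W1 | ε.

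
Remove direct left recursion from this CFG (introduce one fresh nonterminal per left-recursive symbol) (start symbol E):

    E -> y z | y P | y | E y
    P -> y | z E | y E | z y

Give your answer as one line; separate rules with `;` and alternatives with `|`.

E is directly left-recursive.
For E: α = {y}, β = {y z, y P, y}. Rewrite as E → β E' and E' → α E' | ε.

E -> y z E' | y P E' | y E'; P -> y | z E | y E | z y; E' -> y E' | ε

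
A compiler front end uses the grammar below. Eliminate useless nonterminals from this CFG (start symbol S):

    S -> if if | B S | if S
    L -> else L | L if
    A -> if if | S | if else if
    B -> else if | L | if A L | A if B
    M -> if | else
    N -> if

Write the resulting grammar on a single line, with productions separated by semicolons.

Generating nonterminals: {A, B, M, N, S}.
Reachable from S after that: {A, B, S}.
Removed useless symbols: {L, M, N} and every production mentioning them.

S -> if if | B S | if S; A -> if if | S | if else if; B -> else if | A if B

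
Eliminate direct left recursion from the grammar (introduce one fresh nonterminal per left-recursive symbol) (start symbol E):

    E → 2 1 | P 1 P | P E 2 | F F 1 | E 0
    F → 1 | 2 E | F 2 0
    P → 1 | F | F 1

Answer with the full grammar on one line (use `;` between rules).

Directly left-recursive nonterminals: E, F.
For E: α = {0}, β = {2 1, P 1 P, P E 2, F F 1}. Rewrite as E → β E' and E' → α E' | ε.
For F: α = {2 0}, β = {1, 2 E}. Rewrite as F → β F' and F' → α F' | ε.

E → 2 1 E' | P 1 P E' | P E 2 E' | F F 1 E'; F → 1 F' | 2 E F'; P → 1 | F | F 1; E' → 0 E' | ε; F' → 2 0 F' | ε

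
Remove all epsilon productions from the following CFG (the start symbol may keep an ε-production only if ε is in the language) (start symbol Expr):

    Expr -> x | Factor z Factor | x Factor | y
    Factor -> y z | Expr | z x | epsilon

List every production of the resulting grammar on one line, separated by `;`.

The nullable symbols are {Factor}.
ε ∉ L(G), so no ε-production is kept.
Add the nullable-subset variants: Expr → Factor z Factor gives Factor z Factor | Factor z | z Factor | z.

Expr -> x | Factor z Factor | Factor z | z Factor | z | x Factor | y; Factor -> y z | Expr | z x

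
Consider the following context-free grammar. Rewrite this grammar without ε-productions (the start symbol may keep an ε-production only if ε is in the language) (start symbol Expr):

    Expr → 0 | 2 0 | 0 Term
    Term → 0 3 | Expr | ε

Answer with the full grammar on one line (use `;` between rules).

Expr → 0 | 2 0 | 0 Term; Term → 0 3 | Expr

Nullable set = {Term}.
ε ∉ L(G), so no ε-production is kept.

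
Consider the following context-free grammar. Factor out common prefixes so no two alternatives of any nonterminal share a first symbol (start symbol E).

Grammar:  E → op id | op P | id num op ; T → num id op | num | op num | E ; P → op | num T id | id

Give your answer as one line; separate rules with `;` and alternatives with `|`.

E → id num op | op E'; T → op num | E | num T'; P → op | num T id | id; E' → id | P; T' → id op | ε

E has alternatives sharing prefix 'op': factor to E → op E' with E' → id | P.
T has alternatives sharing prefix 'num': factor to T → num T' with T' → id op | ε.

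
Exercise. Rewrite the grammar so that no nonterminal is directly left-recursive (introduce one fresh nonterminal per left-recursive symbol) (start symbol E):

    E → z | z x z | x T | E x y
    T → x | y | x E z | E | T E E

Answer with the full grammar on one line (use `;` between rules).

E → z E' | z x z E' | x T E'; T → x T' | y T' | x E z T' | E T'; E' → x y E' | ε; T' → E E T' | ε

E, T are directly left-recursive.
For E: α = {x y}, β = {z, z x z, x T}. Rewrite as E → β E' and E' → α E' | ε.
For T: α = {E E}, β = {x, y, x E z, E}. Rewrite as T → β T' and T' → α T' | ε.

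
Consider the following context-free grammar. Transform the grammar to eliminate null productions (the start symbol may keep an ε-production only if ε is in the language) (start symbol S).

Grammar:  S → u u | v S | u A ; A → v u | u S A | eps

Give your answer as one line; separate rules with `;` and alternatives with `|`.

The nullable symbols are {A}.
ε ∉ L(G), so no ε-production is kept.
For each production, add variants omitting each subset of nullable occurrences: S → u A gives u A | u. A → u S A gives u S A | u S.

S → u u | v S | u A | u; A → v u | u S A | u S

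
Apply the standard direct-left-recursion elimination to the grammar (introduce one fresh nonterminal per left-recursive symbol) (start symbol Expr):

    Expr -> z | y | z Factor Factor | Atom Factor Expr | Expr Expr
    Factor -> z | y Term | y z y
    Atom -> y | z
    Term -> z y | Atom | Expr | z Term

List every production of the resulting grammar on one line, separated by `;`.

Expr is directly left-recursive.
For Expr: α = {Expr}, β = {z, y, z Factor Factor, Atom Factor Expr}. Rewrite as Expr → β Expr1 and Expr1 → α Expr1 | ε.

Expr -> z Expr1 | y Expr1 | z Factor Factor Expr1 | Atom Factor Expr Expr1; Factor -> z | y Term | y z y; Atom -> y | z; Term -> z y | Atom | Expr | z Term; Expr1 -> Expr Expr1 | ε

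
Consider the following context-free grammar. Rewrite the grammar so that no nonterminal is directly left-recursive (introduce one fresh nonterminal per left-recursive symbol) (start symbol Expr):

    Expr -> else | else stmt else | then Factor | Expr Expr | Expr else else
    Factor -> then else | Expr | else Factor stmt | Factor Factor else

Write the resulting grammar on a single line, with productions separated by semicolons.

Expr -> else Expr1 | else stmt else Expr1 | then Factor Expr1; Factor -> then else Factor1 | Expr Factor1 | else Factor stmt Factor1; Expr1 -> Expr Expr1 | else else Expr1 | epsilon; Factor1 -> Factor else Factor1 | epsilon

Expr, Factor are directly left-recursive.
For Expr: α = {Expr, else else}, β = {else, else stmt else, then Factor}. Rewrite as Expr → β Expr1 and Expr1 → α Expr1 | ε.
For Factor: α = {Factor else}, β = {then else, Expr, else Factor stmt}. Rewrite as Factor → β Factor1 and Factor1 → α Factor1 | ε.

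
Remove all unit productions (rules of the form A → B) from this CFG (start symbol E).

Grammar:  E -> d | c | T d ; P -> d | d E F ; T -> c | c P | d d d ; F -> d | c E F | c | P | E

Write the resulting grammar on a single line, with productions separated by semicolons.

E -> d | c | T d; P -> d | d E F; T -> c | c P | d d d; F -> d | c | T d | c E F | d E F

Unit pairs: F ⇒* {E, P}.
For each unit pair (A, B), copy every non-unit production of B to A, then drop all unit productions.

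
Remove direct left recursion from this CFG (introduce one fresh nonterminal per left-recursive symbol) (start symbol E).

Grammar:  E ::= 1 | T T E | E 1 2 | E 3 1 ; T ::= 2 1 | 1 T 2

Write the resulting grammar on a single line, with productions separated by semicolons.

Directly left-recursive nonterminal: E.
For E: α = {1 2, 3 1}, β = {1, T T E}. Rewrite as E → β E' and E' → α E' | ε.

E ::= 1 E' | T T E E'; T ::= 2 1 | 1 T 2; E' ::= 1 2 E' | 3 1 E' | ε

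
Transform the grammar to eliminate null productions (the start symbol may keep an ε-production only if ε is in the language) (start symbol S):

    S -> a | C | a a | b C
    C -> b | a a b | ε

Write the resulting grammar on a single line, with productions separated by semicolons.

S -> a | C | a a | b C | b | ε; C -> b | a a b

The nullable symbols are {C, S}.
ε ∈ L(G) since S is nullable, so keep S → ε.
For each production, add variants omitting each subset of nullable occurrences: S → b C gives b C | b.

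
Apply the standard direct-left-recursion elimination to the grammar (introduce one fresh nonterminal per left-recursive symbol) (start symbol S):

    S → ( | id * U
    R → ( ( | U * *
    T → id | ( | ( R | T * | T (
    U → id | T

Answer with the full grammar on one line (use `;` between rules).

T is directly left-recursive.
For T: α = {*, (}, β = {id, (, ( R}. Rewrite as T → β T' and T' → α T' | ε.

S → ( | id * U; R → ( ( | U * *; T → id T' | ( T' | ( R T'; U → id | T; T' → * T' | ( T' | ε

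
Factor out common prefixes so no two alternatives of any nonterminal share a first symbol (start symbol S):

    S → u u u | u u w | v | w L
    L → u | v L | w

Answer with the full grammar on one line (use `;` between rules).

S has alternatives sharing prefix 'u u': factor to S → u u S' with S' → u | w.

S → v | w L | u u S'; L → u | v L | w; S' → u | w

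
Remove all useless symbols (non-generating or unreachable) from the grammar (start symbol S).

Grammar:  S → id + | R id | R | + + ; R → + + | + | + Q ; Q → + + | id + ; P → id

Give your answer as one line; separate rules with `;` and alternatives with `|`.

Generating nonterminals: {P, Q, R, S}.
Reachable from S after that: {Q, R, S}.
Removed useless symbols: {P} and every production mentioning them.

S → id + | R id | R | + +; R → + + | + | + Q; Q → + + | id +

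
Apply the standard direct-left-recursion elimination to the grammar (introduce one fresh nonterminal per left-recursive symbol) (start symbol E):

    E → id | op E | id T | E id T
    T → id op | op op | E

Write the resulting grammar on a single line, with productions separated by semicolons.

E → id E' | op E E' | id T E'; T → id op | op op | E; E' → id T E' | ε

Directly left-recursive nonterminal: E.
For E: α = {id T}, β = {id, op E, id T}. Rewrite as E → β E' and E' → α E' | ε.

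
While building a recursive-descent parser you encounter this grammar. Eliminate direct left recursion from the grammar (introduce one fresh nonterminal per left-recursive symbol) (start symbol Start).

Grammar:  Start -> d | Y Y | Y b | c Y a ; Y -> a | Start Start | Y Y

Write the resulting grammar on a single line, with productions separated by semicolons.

Start -> d | Y Y | Y b | c Y a; Y -> a Y1 | Start Start Y1; Y1 -> Y Y1 | eps

Left recursion appears on Y.
For Y: α = {Y}, β = {a, Start Start}. Rewrite as Y → β Y1 and Y1 → α Y1 | ε.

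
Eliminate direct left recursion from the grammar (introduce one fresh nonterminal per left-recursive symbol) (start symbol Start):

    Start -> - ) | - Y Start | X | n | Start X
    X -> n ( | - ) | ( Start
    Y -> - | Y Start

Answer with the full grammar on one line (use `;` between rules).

Start -> - ) Start1 | - Y Start Start1 | X Start1 | n Start1; X -> n ( | - ) | ( Start; Y -> - Y1; Start1 -> X Start1 | ε; Y1 -> Start Y1 | ε

Directly left-recursive nonterminals: Start, Y.
For Start: α = {X}, β = {- ), - Y Start, X, n}. Rewrite as Start → β Start1 and Start1 → α Start1 | ε.
For Y: α = {Start}, β = {-}. Rewrite as Y → β Y1 and Y1 → α Y1 | ε.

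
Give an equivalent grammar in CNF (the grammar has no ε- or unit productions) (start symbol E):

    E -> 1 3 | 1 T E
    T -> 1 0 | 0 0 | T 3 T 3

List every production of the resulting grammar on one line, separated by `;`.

E -> X1 X2 | X1 Y1; T -> X1 X3 | X3 X3 | T Y2; X1 -> 1; X2 -> 3; X3 -> 0; Y1 -> T E; Y2 -> X2 Y3; Y3 -> T X2

Introduce a nonterminal for each terminal appearing in a rule of length ≥ 2: X1 → 1, X2 → 3, X3 → 0.
Binarize each right-hand side of length ≥ 3 by chaining fresh nonterminals (Y1, Y2, …): affected rules were E → X1 T E; T → T X2 T X2.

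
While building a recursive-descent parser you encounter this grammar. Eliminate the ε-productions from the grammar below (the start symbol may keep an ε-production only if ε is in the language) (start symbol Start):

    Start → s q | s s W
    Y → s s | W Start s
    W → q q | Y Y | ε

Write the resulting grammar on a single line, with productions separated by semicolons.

Nullable set = {W}.
ε ∉ L(G), so no ε-production is kept.
Expand every rule over subsets of its nullable positions: Start → s s W gives s s W | s s. Y → W Start s gives W Start s | Start s.

Start → s q | s s W | s s; Y → s s | W Start s | Start s; W → q q | Y Y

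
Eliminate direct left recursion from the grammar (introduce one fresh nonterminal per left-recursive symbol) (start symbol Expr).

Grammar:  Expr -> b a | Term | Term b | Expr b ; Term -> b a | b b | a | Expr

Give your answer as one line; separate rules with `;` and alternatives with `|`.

Expr is directly left-recursive.
For Expr: α = {b}, β = {b a, Term, Term b}. Rewrite as Expr → β Expr1 and Expr1 → α Expr1 | ε.

Expr -> b a Expr1 | Term Expr1 | Term b Expr1; Term -> b a | b b | a | Expr; Expr1 -> b Expr1 | ε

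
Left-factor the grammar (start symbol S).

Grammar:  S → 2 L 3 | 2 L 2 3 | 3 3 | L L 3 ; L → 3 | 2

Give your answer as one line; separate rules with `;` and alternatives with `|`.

S has alternatives sharing prefix '2 L': factor to S → 2 L S' with S' → 3 | 2 3.

S → 3 3 | L L 3 | 2 L S'; L → 3 | 2; S' → 3 | 2 3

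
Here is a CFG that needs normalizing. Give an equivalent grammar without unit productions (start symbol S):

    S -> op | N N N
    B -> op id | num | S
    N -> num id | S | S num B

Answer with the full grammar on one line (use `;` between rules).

S -> op | N N N; B -> op id | num | op | N N N; N -> op | N N N | num id | S num B

Unit pairs: B ⇒* {S}; N ⇒* {S}.
For each unit pair (A, B), copy every non-unit production of B to A, then drop all unit productions.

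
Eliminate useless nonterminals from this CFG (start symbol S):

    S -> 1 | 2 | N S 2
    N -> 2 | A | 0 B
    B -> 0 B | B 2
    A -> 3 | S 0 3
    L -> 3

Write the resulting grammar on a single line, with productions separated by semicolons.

Generating nonterminals: {A, L, N, S}.
Reachable from S after that: {A, N, S}.
Removed useless symbols: {B, L} and every production mentioning them.

S -> 1 | 2 | N S 2; N -> 2 | A; A -> 3 | S 0 3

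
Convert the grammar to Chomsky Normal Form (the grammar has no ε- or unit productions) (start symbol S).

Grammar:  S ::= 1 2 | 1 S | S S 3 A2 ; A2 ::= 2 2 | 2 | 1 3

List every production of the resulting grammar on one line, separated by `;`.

Introduce a nonterminal for each terminal appearing in a rule of length ≥ 2: X1 → 1, X2 → 2, X3 → 3.
Binarize each right-hand side of length ≥ 3 by chaining fresh nonterminals (Y1, Y2, …): affected rules were S → S S X3 A2.

S ::= X1 X2 | X1 S | S Y1; A2 ::= X2 X2 | 2 | X1 X3; X1 ::= 1; X2 ::= 2; X3 ::= 3; Y1 ::= S Y2; Y2 ::= X3 A2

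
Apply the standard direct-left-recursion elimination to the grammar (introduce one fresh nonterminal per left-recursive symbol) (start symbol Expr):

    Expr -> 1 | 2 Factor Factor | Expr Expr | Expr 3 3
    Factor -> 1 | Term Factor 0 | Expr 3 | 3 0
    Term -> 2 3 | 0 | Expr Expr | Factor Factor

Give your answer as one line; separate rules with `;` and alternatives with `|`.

Directly left-recursive nonterminal: Expr.
For Expr: α = {Expr, 3 3}, β = {1, 2 Factor Factor}. Rewrite as Expr → β Expr1 and Expr1 → α Expr1 | ε.

Expr -> 1 Expr1 | 2 Factor Factor Expr1; Factor -> 1 | Term Factor 0 | Expr 3 | 3 0; Term -> 2 3 | 0 | Expr Expr | Factor Factor; Expr1 -> Expr Expr1 | 3 3 Expr1 | ε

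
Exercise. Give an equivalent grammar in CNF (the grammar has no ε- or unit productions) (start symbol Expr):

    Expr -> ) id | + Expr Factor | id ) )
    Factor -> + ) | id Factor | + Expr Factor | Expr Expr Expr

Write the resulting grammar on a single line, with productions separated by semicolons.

Expr -> X1 X2 | X3 Y1 | X2 Y2; Factor -> X3 X1 | X2 Factor | X3 Y3 | Expr Y4; X1 -> ); X2 -> id; X3 -> +; Y1 -> Expr Factor; Y2 -> X1 X1; Y3 -> Expr Factor; Y4 -> Expr Expr

Introduce a nonterminal for each terminal appearing in a rule of length ≥ 2: X1 → ), X2 → id, X3 → +.
Binarize each right-hand side of length ≥ 3 by chaining fresh nonterminals (Y1, Y2, …): affected rules were Expr → X3 Expr Factor; Expr → X2 X1 X1; Factor → X3 Expr Factor; Factor → Expr Expr Expr.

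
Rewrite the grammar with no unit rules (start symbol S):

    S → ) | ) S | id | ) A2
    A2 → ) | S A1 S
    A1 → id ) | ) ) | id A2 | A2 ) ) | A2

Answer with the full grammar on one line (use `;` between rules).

Unit pairs: A1 ⇒* {A2}.
For each unit pair (A, B), copy every non-unit production of B to A, then drop all unit productions.

S → ) | ) S | id | ) A2; A2 → ) | S A1 S; A1 → ) | S A1 S | id ) | ) ) | id A2 | A2 ) )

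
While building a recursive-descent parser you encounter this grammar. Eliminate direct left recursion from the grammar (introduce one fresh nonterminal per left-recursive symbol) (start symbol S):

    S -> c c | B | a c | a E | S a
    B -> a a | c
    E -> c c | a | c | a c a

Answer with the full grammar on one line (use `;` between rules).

S is directly left-recursive.
For S: α = {a}, β = {c c, B, a c, a E}. Rewrite as S → β S' and S' → α S' | ε.

S -> c c S' | B S' | a c S' | a E S'; B -> a a | c; E -> c c | a | c | a c a; S' -> a S' | ε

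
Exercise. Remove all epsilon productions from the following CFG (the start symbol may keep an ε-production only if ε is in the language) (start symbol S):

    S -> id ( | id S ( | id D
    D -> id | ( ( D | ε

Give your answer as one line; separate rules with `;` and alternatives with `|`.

S -> id ( | id S ( | id D | id; D -> id | ( ( D | ( (

Nullable set = {D}.
ε ∉ L(G), so no ε-production is kept.
For each production, add variants omitting each subset of nullable occurrences: S → id D gives id D | id. D → ( ( D gives ( ( D | ( (.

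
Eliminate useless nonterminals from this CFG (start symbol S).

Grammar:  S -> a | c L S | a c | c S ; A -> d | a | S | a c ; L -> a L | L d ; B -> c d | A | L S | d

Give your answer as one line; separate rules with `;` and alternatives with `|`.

S -> a | a c | c S

Generating nonterminals: {A, B, S}.
Reachable from S after that: {S}.
Removed useless symbols: {A, B, L} and every production mentioning them.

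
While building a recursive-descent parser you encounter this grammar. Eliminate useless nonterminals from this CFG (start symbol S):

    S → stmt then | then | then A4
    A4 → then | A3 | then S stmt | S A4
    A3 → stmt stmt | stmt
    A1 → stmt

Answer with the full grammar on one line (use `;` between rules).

Generating nonterminals: {A1, A3, A4, S}.
Reachable from S after that: {A3, A4, S}.
Removed useless symbols: {A1} and every production mentioning them.

S → stmt then | then | then A4; A4 → then | A3 | then S stmt | S A4; A3 → stmt stmt | stmt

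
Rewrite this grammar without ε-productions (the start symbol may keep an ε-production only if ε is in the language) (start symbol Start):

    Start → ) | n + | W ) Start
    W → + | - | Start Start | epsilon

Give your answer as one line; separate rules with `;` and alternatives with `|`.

Nullable set = {W}.
ε ∉ L(G), so no ε-production is kept.
For each production, add variants omitting each subset of nullable occurrences: Start → W ) Start gives W ) Start | ) Start.

Start → ) | n + | W ) Start | ) Start; W → + | - | Start Start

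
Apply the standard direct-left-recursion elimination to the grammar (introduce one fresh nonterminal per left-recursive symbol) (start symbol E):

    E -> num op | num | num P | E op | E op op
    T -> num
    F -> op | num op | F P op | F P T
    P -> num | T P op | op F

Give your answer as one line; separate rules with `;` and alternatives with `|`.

E, F are directly left-recursive.
For E: α = {op, op op}, β = {num op, num, num P}. Rewrite as E → β E' and E' → α E' | ε.
For F: α = {P op, P T}, β = {op, num op}. Rewrite as F → β F' and F' → α F' | ε.

E -> num op E' | num E' | num P E'; T -> num; F -> op F' | num op F'; P -> num | T P op | op F; E' -> op E' | op op E' | ε; F' -> P op F' | P T F' | ε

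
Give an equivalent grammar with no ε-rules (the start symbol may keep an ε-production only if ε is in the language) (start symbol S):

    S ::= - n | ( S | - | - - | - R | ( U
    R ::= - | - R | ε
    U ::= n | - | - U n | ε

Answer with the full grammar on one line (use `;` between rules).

S ::= - n | ( S | - | - - | - R | ( U | (; R ::= - | - R; U ::= n | - | - U n | - n

Nullable set = {R, U}.
ε ∉ L(G), so no ε-production is kept.
Expand every rule over subsets of its nullable positions: S → ( U gives ( U | (. U → - U n gives - U n | - n.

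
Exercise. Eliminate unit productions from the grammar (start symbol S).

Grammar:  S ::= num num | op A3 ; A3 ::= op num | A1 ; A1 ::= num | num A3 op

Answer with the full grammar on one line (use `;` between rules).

Unit pairs: A3 ⇒* {A1}.
Replace each nonterminal's rules with the union of the non-unit rules of every nonterminal it unit-derives.

S ::= num num | op A3; A3 ::= num | num A3 op | op num; A1 ::= num | num A3 op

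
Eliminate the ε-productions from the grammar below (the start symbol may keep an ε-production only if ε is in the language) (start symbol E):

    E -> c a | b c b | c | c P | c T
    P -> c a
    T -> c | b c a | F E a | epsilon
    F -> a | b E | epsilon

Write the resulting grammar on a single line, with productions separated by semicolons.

The nullable symbols are {F, T}.
ε ∉ L(G), so no ε-production is kept.
Expand every rule over subsets of its nullable positions: T → F E a gives F E a | E a.

E -> c a | b c b | c | c P | c T; P -> c a; T -> c | b c a | F E a | E a; F -> a | b E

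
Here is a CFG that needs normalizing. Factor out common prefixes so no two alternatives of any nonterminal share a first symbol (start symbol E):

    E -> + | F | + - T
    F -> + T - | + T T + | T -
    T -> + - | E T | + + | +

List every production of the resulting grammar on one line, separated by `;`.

E -> F | + E'; F -> T - | + T F'; T -> E T | + T'; E' -> ε | - T; F' -> - | T +; T' -> - | + | ε

E has alternatives sharing prefix '+': factor to E → + E' with E' → ε | - T.
F has alternatives sharing prefix '+ T': factor to F → + T F' with F' → - | T +.
T has alternatives sharing prefix '+': factor to T → + T' with T' → - | + | ε.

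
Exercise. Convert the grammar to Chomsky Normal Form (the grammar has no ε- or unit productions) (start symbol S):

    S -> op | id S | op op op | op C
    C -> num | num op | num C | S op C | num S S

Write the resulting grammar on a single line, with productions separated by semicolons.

S -> op | X1 S | X2 Y1 | X2 C; C -> num | X3 X2 | X3 C | S Y2 | X3 Y3; X1 -> id; X2 -> op; X3 -> num; Y1 -> X2 X2; Y2 -> X2 C; Y3 -> S S

Introduce a nonterminal for each terminal appearing in a rule of length ≥ 2: X1 → id, X2 → op, X3 → num.
Binarize each right-hand side of length ≥ 3 by chaining fresh nonterminals (Y1, Y2, …): affected rules were S → X2 X2 X2; C → S X2 C; C → X3 S S.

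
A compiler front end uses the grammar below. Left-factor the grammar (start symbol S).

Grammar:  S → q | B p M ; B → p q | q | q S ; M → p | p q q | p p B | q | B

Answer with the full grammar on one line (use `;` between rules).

B has alternatives sharing prefix 'q': factor to B → q B' with B' → ε | S.
M has alternatives sharing prefix 'p': factor to M → p M' with M' → ε | q q | p B.

S → q | B p M; B → p q | q B'; M → q | B | p M'; B' → ε | S; M' → ε | q q | p B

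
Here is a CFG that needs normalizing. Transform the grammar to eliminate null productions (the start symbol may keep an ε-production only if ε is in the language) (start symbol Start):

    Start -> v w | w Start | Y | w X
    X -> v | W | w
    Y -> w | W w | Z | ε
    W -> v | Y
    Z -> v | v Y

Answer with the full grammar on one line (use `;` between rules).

Nullable nonterminals: {Start, W, X, Y}.
ε ∈ L(G) since Start is nullable, so keep Start → ε.
Add the nullable-subset variants: Start → w Start gives w Start | w.

Start -> v w | w Start | w | Y | w X | ε; X -> v | W | w; Y -> w | W w | Z; W -> v | Y; Z -> v | v Y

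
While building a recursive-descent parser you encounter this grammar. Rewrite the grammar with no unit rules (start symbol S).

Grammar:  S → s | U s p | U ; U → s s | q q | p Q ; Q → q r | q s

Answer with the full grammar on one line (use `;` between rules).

S → s s | q q | p Q | s | U s p; U → s s | q q | p Q; Q → q r | q s

Unit pairs: S ⇒* {U}.
For each unit pair (A, B), copy every non-unit production of B to A, then drop all unit productions.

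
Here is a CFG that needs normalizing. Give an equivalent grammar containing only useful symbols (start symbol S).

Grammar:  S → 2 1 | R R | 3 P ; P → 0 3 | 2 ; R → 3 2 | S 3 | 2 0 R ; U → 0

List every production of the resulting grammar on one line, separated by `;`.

S → 2 1 | R R | 3 P; P → 0 3 | 2; R → 3 2 | S 3 | 2 0 R

Generating nonterminals: {P, R, S, U}.
Reachable from S after that: {P, R, S}.
Removed useless symbols: {U} and every production mentioning them.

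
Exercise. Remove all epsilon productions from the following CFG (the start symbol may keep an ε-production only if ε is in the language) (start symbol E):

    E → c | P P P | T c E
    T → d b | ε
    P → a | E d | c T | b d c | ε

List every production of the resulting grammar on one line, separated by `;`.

E → c | P P P | P P | P | T c E | T c | c E | ε; T → d b; P → a | E d | d | c T | c | b d c

Nullable set = {E, P, T}.
ε ∈ L(G) since E is nullable, so keep E → ε.
For each production, add variants omitting each subset of nullable occurrences: E → P P P gives P P P | P P | P. E → T c E gives T c E | T c | c E. P → E d gives E d | d. P → c T gives c T | c.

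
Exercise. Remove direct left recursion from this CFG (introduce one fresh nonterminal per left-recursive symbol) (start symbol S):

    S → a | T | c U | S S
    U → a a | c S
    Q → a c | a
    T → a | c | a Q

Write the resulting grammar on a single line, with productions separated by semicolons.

S → a S' | T S' | c U S'; U → a a | c S; Q → a c | a; T → a | c | a Q; S' → S S' | ε

S is directly left-recursive.
For S: α = {S}, β = {a, T, c U}. Rewrite as S → β S' and S' → α S' | ε.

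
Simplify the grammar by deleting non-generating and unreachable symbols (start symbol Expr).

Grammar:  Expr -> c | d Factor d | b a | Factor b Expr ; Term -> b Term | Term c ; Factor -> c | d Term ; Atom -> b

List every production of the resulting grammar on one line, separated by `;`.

Expr -> c | d Factor d | b a | Factor b Expr; Factor -> c

Generating nonterminals: {Atom, Expr, Factor}.
Reachable from Expr after that: {Expr, Factor}.
Removed useless symbols: {Atom, Term} and every production mentioning them.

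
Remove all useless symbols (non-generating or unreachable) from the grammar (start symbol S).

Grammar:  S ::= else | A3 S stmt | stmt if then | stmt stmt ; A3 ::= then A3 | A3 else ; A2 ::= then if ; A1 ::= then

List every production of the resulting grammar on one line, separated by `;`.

S ::= else | stmt if then | stmt stmt

Generating nonterminals: {A1, A2, S}.
Reachable from S after that: {S}.
Removed useless symbols: {A1, A2, A3} and every production mentioning them.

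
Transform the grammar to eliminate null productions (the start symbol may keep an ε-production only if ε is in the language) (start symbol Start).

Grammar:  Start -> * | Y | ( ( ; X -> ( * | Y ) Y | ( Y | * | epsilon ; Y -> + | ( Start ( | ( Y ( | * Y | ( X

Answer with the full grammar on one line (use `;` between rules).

Start -> * | Y | ( (; X -> ( * | Y ) Y | ( Y | *; Y -> + | ( Start ( | ( Y ( | * Y | ( X | (

Nullable set = {X}.
ε ∉ L(G), so no ε-production is kept.
Expand every rule over subsets of its nullable positions: Y → ( X gives ( X | (.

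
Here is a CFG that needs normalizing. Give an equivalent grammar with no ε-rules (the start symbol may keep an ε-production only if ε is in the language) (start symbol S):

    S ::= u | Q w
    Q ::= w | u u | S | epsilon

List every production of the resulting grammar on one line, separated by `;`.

Nullable set = {Q}.
ε ∉ L(G), so no ε-production is kept.
For each production, add variants omitting each subset of nullable occurrences: S → Q w gives Q w | w.

S ::= u | Q w | w; Q ::= w | u u | S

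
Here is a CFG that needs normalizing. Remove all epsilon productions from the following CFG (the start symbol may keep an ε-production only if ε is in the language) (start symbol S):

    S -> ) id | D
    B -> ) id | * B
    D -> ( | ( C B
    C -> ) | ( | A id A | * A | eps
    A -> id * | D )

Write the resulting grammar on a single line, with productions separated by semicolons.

S -> ) id | D; B -> ) id | * B; D -> ( | ( C B | ( B; C -> ) | ( | A id A | * A; A -> id * | D )

The nullable symbols are {C}.
ε ∉ L(G), so no ε-production is kept.
Add the nullable-subset variants: D → ( C B gives ( C B | ( B.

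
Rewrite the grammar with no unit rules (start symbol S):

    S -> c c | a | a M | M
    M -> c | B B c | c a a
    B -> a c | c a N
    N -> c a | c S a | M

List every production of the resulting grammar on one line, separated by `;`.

S -> c c | a | a M | c | B B c | c a a; M -> c | B B c | c a a; B -> a c | c a N; N -> c a | c S a | c | B B c | c a a

Unit pairs: N ⇒* {M}; S ⇒* {M}.
Replace each nonterminal's rules with the union of the non-unit rules of every nonterminal it unit-derives.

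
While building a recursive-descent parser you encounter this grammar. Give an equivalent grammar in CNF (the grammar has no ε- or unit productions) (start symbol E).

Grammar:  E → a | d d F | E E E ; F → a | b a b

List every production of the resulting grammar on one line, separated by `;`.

Introduce a nonterminal for each terminal appearing in a rule of length ≥ 2: X1 → d, X2 → b, X3 → a.
Binarize each right-hand side of length ≥ 3 by chaining fresh nonterminals (Y1, Y2, …): affected rules were E → X1 X1 F; E → E E E; F → X2 X3 X2.

E → a | X1 Y1 | E Y2; F → a | X2 Y3; X1 → d; X2 → b; X3 → a; Y1 → X1 F; Y2 → E E; Y3 → X3 X2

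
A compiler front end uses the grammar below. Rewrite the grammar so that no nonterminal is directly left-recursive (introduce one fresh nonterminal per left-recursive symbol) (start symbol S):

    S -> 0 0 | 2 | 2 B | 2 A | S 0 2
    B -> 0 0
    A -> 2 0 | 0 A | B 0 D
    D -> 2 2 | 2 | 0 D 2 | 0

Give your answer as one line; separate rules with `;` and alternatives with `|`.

S is directly left-recursive.
For S: α = {0 2}, β = {0 0, 2, 2 B, 2 A}. Rewrite as S → β S' and S' → α S' | ε.

S -> 0 0 S' | 2 S' | 2 B S' | 2 A S'; B -> 0 0; A -> 2 0 | 0 A | B 0 D; D -> 2 2 | 2 | 0 D 2 | 0; S' -> 0 2 S' | ε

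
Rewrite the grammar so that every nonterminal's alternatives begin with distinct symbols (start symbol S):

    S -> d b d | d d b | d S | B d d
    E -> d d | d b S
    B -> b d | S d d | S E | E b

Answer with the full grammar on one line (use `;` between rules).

S has alternatives sharing prefix 'd': factor to S → d S' with S' → b d | d b | S.
E has alternatives sharing prefix 'd': factor to E → d E' with E' → d | b S.
B has alternatives sharing prefix 'S': factor to B → S B' with B' → d d | E.

S -> B d d | d S'; E -> d E'; B -> b d | E b | S B'; S' -> b d | d b | S; E' -> d | b S; B' -> d d | E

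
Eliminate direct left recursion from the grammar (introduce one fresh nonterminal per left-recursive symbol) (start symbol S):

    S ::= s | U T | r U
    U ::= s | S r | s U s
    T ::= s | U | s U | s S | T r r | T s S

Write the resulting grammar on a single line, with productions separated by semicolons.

S ::= s | U T | r U; U ::= s | S r | s U s; T ::= s T' | U T' | s U T' | s S T'; T' ::= r r T' | s S T' | ε

Directly left-recursive nonterminal: T.
For T: α = {r r, s S}, β = {s, U, s U, s S}. Rewrite as T → β T' and T' → α T' | ε.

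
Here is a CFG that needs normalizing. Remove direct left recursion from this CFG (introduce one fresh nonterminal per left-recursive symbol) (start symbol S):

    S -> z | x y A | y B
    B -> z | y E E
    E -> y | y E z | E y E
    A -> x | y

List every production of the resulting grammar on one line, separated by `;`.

E is directly left-recursive.
For E: α = {y E}, β = {y, y E z}. Rewrite as E → β E' and E' → α E' | ε.

S -> z | x y A | y B; B -> z | y E E; E -> y E' | y E z E'; A -> x | y; E' -> y E E' | ε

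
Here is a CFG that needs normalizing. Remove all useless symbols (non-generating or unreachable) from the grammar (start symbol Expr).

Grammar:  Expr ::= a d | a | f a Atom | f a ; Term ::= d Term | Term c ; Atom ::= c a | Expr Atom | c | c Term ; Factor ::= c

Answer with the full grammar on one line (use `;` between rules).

Generating nonterminals: {Atom, Expr, Factor}.
Reachable from Expr after that: {Atom, Expr}.
Removed useless symbols: {Factor, Term} and every production mentioning them.

Expr ::= a d | a | f a Atom | f a; Atom ::= c a | Expr Atom | c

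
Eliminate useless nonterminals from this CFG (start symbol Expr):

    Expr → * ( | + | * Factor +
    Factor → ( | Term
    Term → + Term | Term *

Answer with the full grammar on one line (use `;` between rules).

Expr → * ( | + | * Factor +; Factor → (

Generating nonterminals: {Expr, Factor}.
Reachable from Expr after that: {Expr, Factor}.
Removed useless symbols: {Term} and every production mentioning them.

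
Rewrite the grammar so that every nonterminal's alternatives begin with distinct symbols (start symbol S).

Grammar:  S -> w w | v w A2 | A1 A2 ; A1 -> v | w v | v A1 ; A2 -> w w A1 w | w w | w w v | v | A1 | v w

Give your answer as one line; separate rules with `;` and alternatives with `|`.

A1 has alternatives sharing prefix 'v': factor to A1 → v A1' with A1' → ε | A1.
A2 has alternatives sharing prefix 'w w': factor to A2 → w w A2' with A2' → A1 w | ε | v.
A2 has alternatives sharing prefix 'v': factor to A2 → v A2'' with A2'' → ε | w.

S -> w w | v w A2 | A1 A2; A1 -> w v | v A1'; A2 -> A1 | w w A2' | v A2''; A1' -> ε | A1; A2' -> A1 w | ε | v; A2'' -> ε | w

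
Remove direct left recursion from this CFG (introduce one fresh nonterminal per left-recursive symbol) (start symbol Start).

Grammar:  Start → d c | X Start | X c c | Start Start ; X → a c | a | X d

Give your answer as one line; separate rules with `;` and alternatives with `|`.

Start → d c Start1 | X Start Start1 | X c c Start1; X → a c X1 | a X1; Start1 → Start Start1 | ε; X1 → d X1 | ε

Directly left-recursive nonterminals: Start, X.
For Start: α = {Start}, β = {d c, X Start, X c c}. Rewrite as Start → β Start1 and Start1 → α Start1 | ε.
For X: α = {d}, β = {a c, a}. Rewrite as X → β X1 and X1 → α X1 | ε.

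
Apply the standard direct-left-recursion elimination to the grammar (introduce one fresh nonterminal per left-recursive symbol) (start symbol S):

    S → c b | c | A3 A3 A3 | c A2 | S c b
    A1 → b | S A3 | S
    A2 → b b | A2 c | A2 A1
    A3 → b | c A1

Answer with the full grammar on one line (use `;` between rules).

Left recursion appears on S, A2.
For S: α = {c b}, β = {c b, c, A3 A3 A3, c A2}. Rewrite as S → β S' and S' → α S' | ε.
For A2: α = {c, A1}, β = {b b}. Rewrite as A2 → β A2' and A2' → α A2' | ε.

S → c b S' | c S' | A3 A3 A3 S' | c A2 S'; A1 → b | S A3 | S; A2 → b b A2'; A3 → b | c A1; S' → c b S' | ε; A2' → c A2' | A1 A2' | ε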